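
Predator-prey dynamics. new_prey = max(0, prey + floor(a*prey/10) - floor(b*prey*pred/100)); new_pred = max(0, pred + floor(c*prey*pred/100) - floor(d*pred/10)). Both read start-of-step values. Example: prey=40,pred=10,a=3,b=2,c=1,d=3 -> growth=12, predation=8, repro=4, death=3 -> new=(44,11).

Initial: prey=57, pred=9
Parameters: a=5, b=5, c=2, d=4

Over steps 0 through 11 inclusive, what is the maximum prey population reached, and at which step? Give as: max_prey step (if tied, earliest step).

Answer: 60 1

Derivation:
Step 1: prey: 57+28-25=60; pred: 9+10-3=16
Step 2: prey: 60+30-48=42; pred: 16+19-6=29
Step 3: prey: 42+21-60=3; pred: 29+24-11=42
Step 4: prey: 3+1-6=0; pred: 42+2-16=28
Step 5: prey: 0+0-0=0; pred: 28+0-11=17
Step 6: prey: 0+0-0=0; pred: 17+0-6=11
Step 7: prey: 0+0-0=0; pred: 11+0-4=7
Step 8: prey: 0+0-0=0; pred: 7+0-2=5
Step 9: prey: 0+0-0=0; pred: 5+0-2=3
Step 10: prey: 0+0-0=0; pred: 3+0-1=2
Step 11: prey: 0+0-0=0; pred: 2+0-0=2
Max prey = 60 at step 1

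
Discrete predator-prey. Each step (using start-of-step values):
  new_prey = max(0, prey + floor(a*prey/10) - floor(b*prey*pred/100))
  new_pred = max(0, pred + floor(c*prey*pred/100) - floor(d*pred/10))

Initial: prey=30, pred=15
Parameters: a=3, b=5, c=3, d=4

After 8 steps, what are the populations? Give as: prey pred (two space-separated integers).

Answer: 0 2

Derivation:
Step 1: prey: 30+9-22=17; pred: 15+13-6=22
Step 2: prey: 17+5-18=4; pred: 22+11-8=25
Step 3: prey: 4+1-5=0; pred: 25+3-10=18
Step 4: prey: 0+0-0=0; pred: 18+0-7=11
Step 5: prey: 0+0-0=0; pred: 11+0-4=7
Step 6: prey: 0+0-0=0; pred: 7+0-2=5
Step 7: prey: 0+0-0=0; pred: 5+0-2=3
Step 8: prey: 0+0-0=0; pred: 3+0-1=2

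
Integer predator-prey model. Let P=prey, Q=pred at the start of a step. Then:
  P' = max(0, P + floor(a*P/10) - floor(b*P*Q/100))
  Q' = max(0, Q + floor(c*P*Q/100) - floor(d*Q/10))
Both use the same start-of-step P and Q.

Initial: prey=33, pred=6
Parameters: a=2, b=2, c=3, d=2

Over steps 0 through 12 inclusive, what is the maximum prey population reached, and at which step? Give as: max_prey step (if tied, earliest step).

Step 1: prey: 33+6-3=36; pred: 6+5-1=10
Step 2: prey: 36+7-7=36; pred: 10+10-2=18
Step 3: prey: 36+7-12=31; pred: 18+19-3=34
Step 4: prey: 31+6-21=16; pred: 34+31-6=59
Step 5: prey: 16+3-18=1; pred: 59+28-11=76
Step 6: prey: 1+0-1=0; pred: 76+2-15=63
Step 7: prey: 0+0-0=0; pred: 63+0-12=51
Step 8: prey: 0+0-0=0; pred: 51+0-10=41
Step 9: prey: 0+0-0=0; pred: 41+0-8=33
Step 10: prey: 0+0-0=0; pred: 33+0-6=27
Step 11: prey: 0+0-0=0; pred: 27+0-5=22
Step 12: prey: 0+0-0=0; pred: 22+0-4=18
Max prey = 36 at step 1

Answer: 36 1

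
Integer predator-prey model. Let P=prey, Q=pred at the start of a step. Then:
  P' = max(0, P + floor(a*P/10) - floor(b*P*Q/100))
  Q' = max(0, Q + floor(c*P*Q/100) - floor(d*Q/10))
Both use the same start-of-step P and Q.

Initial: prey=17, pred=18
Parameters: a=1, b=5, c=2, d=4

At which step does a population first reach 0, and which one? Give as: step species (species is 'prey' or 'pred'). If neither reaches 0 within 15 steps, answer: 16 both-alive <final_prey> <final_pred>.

Answer: 16 both-alive 1 2

Derivation:
Step 1: prey: 17+1-15=3; pred: 18+6-7=17
Step 2: prey: 3+0-2=1; pred: 17+1-6=12
Step 3: prey: 1+0-0=1; pred: 12+0-4=8
Step 4: prey: 1+0-0=1; pred: 8+0-3=5
Step 5: prey: 1+0-0=1; pred: 5+0-2=3
Step 6: prey: 1+0-0=1; pred: 3+0-1=2
Step 7: prey: 1+0-0=1; pred: 2+0-0=2
Steps 8-15: state stable at prey=1, pred=2 (no change)
No extinction within 15 steps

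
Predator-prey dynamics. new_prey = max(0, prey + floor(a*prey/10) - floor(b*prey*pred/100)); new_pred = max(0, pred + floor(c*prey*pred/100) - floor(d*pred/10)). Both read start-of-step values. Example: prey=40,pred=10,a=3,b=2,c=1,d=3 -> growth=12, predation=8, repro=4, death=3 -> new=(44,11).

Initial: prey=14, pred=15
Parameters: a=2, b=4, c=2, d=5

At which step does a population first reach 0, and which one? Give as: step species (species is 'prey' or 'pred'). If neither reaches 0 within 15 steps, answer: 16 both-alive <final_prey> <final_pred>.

Answer: 16 both-alive 35 1

Derivation:
Step 1: prey: 14+2-8=8; pred: 15+4-7=12
Step 2: prey: 8+1-3=6; pred: 12+1-6=7
Step 3: prey: 6+1-1=6; pred: 7+0-3=4
Step 4: prey: 6+1-0=7; pred: 4+0-2=2
Step 5: prey: 7+1-0=8; pred: 2+0-1=1
Step 6: prey: 8+1-0=9; pred: 1+0-0=1
Step 7: prey: 9+1-0=10; pred: 1+0-0=1
Step 8: prey: 10+2-0=12; pred: 1+0-0=1
Step 9: prey: 12+2-0=14; pred: 1+0-0=1
Step 10: prey: 14+2-0=16; pred: 1+0-0=1
Step 11: prey: 16+3-0=19; pred: 1+0-0=1
Step 12: prey: 19+3-0=22; pred: 1+0-0=1
Step 13: prey: 22+4-0=26; pred: 1+0-0=1
Step 14: prey: 26+5-1=30; pred: 1+0-0=1
Step 15: prey: 30+6-1=35; pred: 1+0-0=1
No extinction within 15 steps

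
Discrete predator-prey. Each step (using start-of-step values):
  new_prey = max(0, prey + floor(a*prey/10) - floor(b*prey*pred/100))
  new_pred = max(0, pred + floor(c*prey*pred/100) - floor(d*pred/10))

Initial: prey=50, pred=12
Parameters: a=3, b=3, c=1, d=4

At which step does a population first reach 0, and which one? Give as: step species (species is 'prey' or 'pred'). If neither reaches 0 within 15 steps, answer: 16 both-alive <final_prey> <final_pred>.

Step 1: prey: 50+15-18=47; pred: 12+6-4=14
Step 2: prey: 47+14-19=42; pred: 14+6-5=15
Step 3: prey: 42+12-18=36; pred: 15+6-6=15
Step 4: prey: 36+10-16=30; pred: 15+5-6=14
Step 5: prey: 30+9-12=27; pred: 14+4-5=13
Step 6: prey: 27+8-10=25; pred: 13+3-5=11
Step 7: prey: 25+7-8=24; pred: 11+2-4=9
Step 8: prey: 24+7-6=25; pred: 9+2-3=8
Step 9: prey: 25+7-6=26; pred: 8+2-3=7
Step 10: prey: 26+7-5=28; pred: 7+1-2=6
Step 11: prey: 28+8-5=31; pred: 6+1-2=5
Step 12: prey: 31+9-4=36; pred: 5+1-2=4
Step 13: prey: 36+10-4=42; pred: 4+1-1=4
Step 14: prey: 42+12-5=49; pred: 4+1-1=4
Step 15: prey: 49+14-5=58; pred: 4+1-1=4
No extinction within 15 steps

Answer: 16 both-alive 58 4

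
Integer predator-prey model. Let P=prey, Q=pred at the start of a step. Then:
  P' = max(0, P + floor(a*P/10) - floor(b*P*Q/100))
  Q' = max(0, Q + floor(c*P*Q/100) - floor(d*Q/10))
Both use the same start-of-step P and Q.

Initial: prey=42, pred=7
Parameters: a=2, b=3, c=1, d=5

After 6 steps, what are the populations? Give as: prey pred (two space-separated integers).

Step 1: prey: 42+8-8=42; pred: 7+2-3=6
Step 2: prey: 42+8-7=43; pred: 6+2-3=5
Step 3: prey: 43+8-6=45; pred: 5+2-2=5
Step 4: prey: 45+9-6=48; pred: 5+2-2=5
Step 5: prey: 48+9-7=50; pred: 5+2-2=5
Step 6: prey: 50+10-7=53; pred: 5+2-2=5

Answer: 53 5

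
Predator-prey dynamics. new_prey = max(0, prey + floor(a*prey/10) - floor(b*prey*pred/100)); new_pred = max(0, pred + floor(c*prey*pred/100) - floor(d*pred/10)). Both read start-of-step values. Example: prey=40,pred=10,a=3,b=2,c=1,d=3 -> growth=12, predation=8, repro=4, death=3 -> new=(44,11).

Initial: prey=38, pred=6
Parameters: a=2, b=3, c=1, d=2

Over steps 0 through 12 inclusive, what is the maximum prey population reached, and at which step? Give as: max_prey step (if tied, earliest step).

Answer: 39 1

Derivation:
Step 1: prey: 38+7-6=39; pred: 6+2-1=7
Step 2: prey: 39+7-8=38; pred: 7+2-1=8
Step 3: prey: 38+7-9=36; pred: 8+3-1=10
Step 4: prey: 36+7-10=33; pred: 10+3-2=11
Step 5: prey: 33+6-10=29; pred: 11+3-2=12
Step 6: prey: 29+5-10=24; pred: 12+3-2=13
Step 7: prey: 24+4-9=19; pred: 13+3-2=14
Step 8: prey: 19+3-7=15; pred: 14+2-2=14
Step 9: prey: 15+3-6=12; pred: 14+2-2=14
Step 10: prey: 12+2-5=9; pred: 14+1-2=13
Step 11: prey: 9+1-3=7; pred: 13+1-2=12
Step 12: prey: 7+1-2=6; pred: 12+0-2=10
Max prey = 39 at step 1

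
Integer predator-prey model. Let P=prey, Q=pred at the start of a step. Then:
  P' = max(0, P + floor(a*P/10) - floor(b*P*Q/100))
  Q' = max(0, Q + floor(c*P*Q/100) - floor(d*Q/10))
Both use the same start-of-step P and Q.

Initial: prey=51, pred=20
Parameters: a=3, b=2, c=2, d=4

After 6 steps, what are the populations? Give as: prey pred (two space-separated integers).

Step 1: prey: 51+15-20=46; pred: 20+20-8=32
Step 2: prey: 46+13-29=30; pred: 32+29-12=49
Step 3: prey: 30+9-29=10; pred: 49+29-19=59
Step 4: prey: 10+3-11=2; pred: 59+11-23=47
Step 5: prey: 2+0-1=1; pred: 47+1-18=30
Step 6: prey: 1+0-0=1; pred: 30+0-12=18

Answer: 1 18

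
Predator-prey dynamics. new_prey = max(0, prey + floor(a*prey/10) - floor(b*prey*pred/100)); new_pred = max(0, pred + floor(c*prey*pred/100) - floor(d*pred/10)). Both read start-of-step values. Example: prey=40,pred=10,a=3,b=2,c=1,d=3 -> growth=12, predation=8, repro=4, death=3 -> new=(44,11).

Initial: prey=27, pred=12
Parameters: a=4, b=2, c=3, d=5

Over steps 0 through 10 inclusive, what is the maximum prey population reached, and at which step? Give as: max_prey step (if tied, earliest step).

Step 1: prey: 27+10-6=31; pred: 12+9-6=15
Step 2: prey: 31+12-9=34; pred: 15+13-7=21
Step 3: prey: 34+13-14=33; pred: 21+21-10=32
Step 4: prey: 33+13-21=25; pred: 32+31-16=47
Step 5: prey: 25+10-23=12; pred: 47+35-23=59
Step 6: prey: 12+4-14=2; pred: 59+21-29=51
Step 7: prey: 2+0-2=0; pred: 51+3-25=29
Step 8: prey: 0+0-0=0; pred: 29+0-14=15
Step 9: prey: 0+0-0=0; pred: 15+0-7=8
Step 10: prey: 0+0-0=0; pred: 8+0-4=4
Max prey = 34 at step 2

Answer: 34 2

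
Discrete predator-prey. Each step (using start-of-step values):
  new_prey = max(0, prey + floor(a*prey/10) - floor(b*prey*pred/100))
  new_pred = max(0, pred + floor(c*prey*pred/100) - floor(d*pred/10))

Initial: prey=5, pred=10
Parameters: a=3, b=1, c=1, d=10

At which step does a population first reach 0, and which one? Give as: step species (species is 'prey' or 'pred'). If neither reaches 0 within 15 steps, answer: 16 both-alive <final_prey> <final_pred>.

Step 1: prey: 5+1-0=6; pred: 10+0-10=0
First extinction: pred at step 1

Answer: 1 pred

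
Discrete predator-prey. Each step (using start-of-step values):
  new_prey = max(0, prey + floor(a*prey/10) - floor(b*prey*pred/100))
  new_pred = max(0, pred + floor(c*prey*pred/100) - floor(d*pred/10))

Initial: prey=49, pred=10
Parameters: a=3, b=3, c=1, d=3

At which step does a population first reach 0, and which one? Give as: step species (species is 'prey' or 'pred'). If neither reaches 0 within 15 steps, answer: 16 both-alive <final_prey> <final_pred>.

Step 1: prey: 49+14-14=49; pred: 10+4-3=11
Step 2: prey: 49+14-16=47; pred: 11+5-3=13
Step 3: prey: 47+14-18=43; pred: 13+6-3=16
Step 4: prey: 43+12-20=35; pred: 16+6-4=18
Step 5: prey: 35+10-18=27; pred: 18+6-5=19
Step 6: prey: 27+8-15=20; pred: 19+5-5=19
Step 7: prey: 20+6-11=15; pred: 19+3-5=17
Step 8: prey: 15+4-7=12; pred: 17+2-5=14
Step 9: prey: 12+3-5=10; pred: 14+1-4=11
Step 10: prey: 10+3-3=10; pred: 11+1-3=9
Step 11: prey: 10+3-2=11; pred: 9+0-2=7
Step 12: prey: 11+3-2=12; pred: 7+0-2=5
Step 13: prey: 12+3-1=14; pred: 5+0-1=4
Step 14: prey: 14+4-1=17; pred: 4+0-1=3
Step 15: prey: 17+5-1=21; pred: 3+0-0=3
No extinction within 15 steps

Answer: 16 both-alive 21 3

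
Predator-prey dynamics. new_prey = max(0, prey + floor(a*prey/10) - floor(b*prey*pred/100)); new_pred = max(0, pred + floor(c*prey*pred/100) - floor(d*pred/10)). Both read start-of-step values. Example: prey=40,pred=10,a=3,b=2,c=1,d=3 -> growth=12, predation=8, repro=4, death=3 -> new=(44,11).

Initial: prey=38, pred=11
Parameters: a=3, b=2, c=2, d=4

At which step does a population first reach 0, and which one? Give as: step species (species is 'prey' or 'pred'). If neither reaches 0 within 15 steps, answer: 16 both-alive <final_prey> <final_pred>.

Step 1: prey: 38+11-8=41; pred: 11+8-4=15
Step 2: prey: 41+12-12=41; pred: 15+12-6=21
Step 3: prey: 41+12-17=36; pred: 21+17-8=30
Step 4: prey: 36+10-21=25; pred: 30+21-12=39
Step 5: prey: 25+7-19=13; pred: 39+19-15=43
Step 6: prey: 13+3-11=5; pred: 43+11-17=37
Step 7: prey: 5+1-3=3; pred: 37+3-14=26
Step 8: prey: 3+0-1=2; pred: 26+1-10=17
Step 9: prey: 2+0-0=2; pred: 17+0-6=11
Step 10: prey: 2+0-0=2; pred: 11+0-4=7
Step 11: prey: 2+0-0=2; pred: 7+0-2=5
Step 12: prey: 2+0-0=2; pred: 5+0-2=3
Step 13: prey: 2+0-0=2; pred: 3+0-1=2
Step 14: prey: 2+0-0=2; pred: 2+0-0=2
Steps 15-15: state stable at prey=2, pred=2 (no change)
No extinction within 15 steps

Answer: 16 both-alive 2 2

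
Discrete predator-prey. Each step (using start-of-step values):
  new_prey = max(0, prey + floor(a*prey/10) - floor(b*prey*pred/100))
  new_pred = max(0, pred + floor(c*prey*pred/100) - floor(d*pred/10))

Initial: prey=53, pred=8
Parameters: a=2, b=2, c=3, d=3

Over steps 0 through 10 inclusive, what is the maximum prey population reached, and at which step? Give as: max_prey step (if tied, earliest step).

Step 1: prey: 53+10-8=55; pred: 8+12-2=18
Step 2: prey: 55+11-19=47; pred: 18+29-5=42
Step 3: prey: 47+9-39=17; pred: 42+59-12=89
Step 4: prey: 17+3-30=0; pred: 89+45-26=108
Step 5: prey: 0+0-0=0; pred: 108+0-32=76
Step 6: prey: 0+0-0=0; pred: 76+0-22=54
Step 7: prey: 0+0-0=0; pred: 54+0-16=38
Step 8: prey: 0+0-0=0; pred: 38+0-11=27
Step 9: prey: 0+0-0=0; pred: 27+0-8=19
Step 10: prey: 0+0-0=0; pred: 19+0-5=14
Max prey = 55 at step 1

Answer: 55 1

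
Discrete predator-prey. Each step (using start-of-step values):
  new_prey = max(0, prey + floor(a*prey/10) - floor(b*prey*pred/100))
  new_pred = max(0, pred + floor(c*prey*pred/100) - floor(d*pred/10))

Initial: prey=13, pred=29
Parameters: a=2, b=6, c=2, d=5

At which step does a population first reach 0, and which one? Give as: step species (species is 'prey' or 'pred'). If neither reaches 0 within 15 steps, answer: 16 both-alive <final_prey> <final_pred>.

Answer: 1 prey

Derivation:
Step 1: prey: 13+2-22=0; pred: 29+7-14=22
First extinction: prey at step 1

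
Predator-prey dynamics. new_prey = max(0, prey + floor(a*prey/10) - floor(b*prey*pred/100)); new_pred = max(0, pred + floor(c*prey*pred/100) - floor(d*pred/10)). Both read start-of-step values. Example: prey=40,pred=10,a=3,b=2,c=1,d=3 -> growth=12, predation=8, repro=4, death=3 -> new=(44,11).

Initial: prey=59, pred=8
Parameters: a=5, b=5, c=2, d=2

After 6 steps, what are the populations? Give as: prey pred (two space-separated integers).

Answer: 0 29

Derivation:
Step 1: prey: 59+29-23=65; pred: 8+9-1=16
Step 2: prey: 65+32-52=45; pred: 16+20-3=33
Step 3: prey: 45+22-74=0; pred: 33+29-6=56
Step 4: prey: 0+0-0=0; pred: 56+0-11=45
Step 5: prey: 0+0-0=0; pred: 45+0-9=36
Step 6: prey: 0+0-0=0; pred: 36+0-7=29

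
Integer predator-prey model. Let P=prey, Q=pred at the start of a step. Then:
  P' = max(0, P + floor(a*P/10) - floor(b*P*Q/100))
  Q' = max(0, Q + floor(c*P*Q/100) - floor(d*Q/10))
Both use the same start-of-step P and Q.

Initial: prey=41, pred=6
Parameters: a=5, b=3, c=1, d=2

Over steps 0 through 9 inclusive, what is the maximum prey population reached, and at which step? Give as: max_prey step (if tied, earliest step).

Step 1: prey: 41+20-7=54; pred: 6+2-1=7
Step 2: prey: 54+27-11=70; pred: 7+3-1=9
Step 3: prey: 70+35-18=87; pred: 9+6-1=14
Step 4: prey: 87+43-36=94; pred: 14+12-2=24
Step 5: prey: 94+47-67=74; pred: 24+22-4=42
Step 6: prey: 74+37-93=18; pred: 42+31-8=65
Step 7: prey: 18+9-35=0; pred: 65+11-13=63
Step 8: prey: 0+0-0=0; pred: 63+0-12=51
Step 9: prey: 0+0-0=0; pred: 51+0-10=41
Max prey = 94 at step 4

Answer: 94 4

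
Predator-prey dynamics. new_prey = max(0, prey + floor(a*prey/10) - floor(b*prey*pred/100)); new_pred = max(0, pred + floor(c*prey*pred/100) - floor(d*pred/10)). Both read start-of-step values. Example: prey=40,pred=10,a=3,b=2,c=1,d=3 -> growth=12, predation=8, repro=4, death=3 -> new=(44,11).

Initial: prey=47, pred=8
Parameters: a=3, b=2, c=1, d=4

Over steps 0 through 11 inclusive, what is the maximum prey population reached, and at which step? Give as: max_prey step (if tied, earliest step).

Step 1: prey: 47+14-7=54; pred: 8+3-3=8
Step 2: prey: 54+16-8=62; pred: 8+4-3=9
Step 3: prey: 62+18-11=69; pred: 9+5-3=11
Step 4: prey: 69+20-15=74; pred: 11+7-4=14
Step 5: prey: 74+22-20=76; pred: 14+10-5=19
Step 6: prey: 76+22-28=70; pred: 19+14-7=26
Step 7: prey: 70+21-36=55; pred: 26+18-10=34
Step 8: prey: 55+16-37=34; pred: 34+18-13=39
Step 9: prey: 34+10-26=18; pred: 39+13-15=37
Step 10: prey: 18+5-13=10; pred: 37+6-14=29
Step 11: prey: 10+3-5=8; pred: 29+2-11=20
Max prey = 76 at step 5

Answer: 76 5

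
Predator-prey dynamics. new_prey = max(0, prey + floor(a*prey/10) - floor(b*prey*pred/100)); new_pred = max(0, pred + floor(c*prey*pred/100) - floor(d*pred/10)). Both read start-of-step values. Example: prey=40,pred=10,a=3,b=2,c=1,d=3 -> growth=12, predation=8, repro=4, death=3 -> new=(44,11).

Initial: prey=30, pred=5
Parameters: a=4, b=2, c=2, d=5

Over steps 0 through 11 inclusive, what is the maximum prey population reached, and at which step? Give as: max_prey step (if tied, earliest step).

Step 1: prey: 30+12-3=39; pred: 5+3-2=6
Step 2: prey: 39+15-4=50; pred: 6+4-3=7
Step 3: prey: 50+20-7=63; pred: 7+7-3=11
Step 4: prey: 63+25-13=75; pred: 11+13-5=19
Step 5: prey: 75+30-28=77; pred: 19+28-9=38
Step 6: prey: 77+30-58=49; pred: 38+58-19=77
Step 7: prey: 49+19-75=0; pred: 77+75-38=114
Step 8: prey: 0+0-0=0; pred: 114+0-57=57
Step 9: prey: 0+0-0=0; pred: 57+0-28=29
Step 10: prey: 0+0-0=0; pred: 29+0-14=15
Step 11: prey: 0+0-0=0; pred: 15+0-7=8
Max prey = 77 at step 5

Answer: 77 5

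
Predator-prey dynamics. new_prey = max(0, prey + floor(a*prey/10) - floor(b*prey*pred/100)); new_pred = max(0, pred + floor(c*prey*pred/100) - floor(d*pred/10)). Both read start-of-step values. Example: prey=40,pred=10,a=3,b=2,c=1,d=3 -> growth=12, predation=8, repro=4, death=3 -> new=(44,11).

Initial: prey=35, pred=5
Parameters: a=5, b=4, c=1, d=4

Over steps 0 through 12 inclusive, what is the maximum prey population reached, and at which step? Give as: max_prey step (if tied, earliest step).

Answer: 131 6

Derivation:
Step 1: prey: 35+17-7=45; pred: 5+1-2=4
Step 2: prey: 45+22-7=60; pred: 4+1-1=4
Step 3: prey: 60+30-9=81; pred: 4+2-1=5
Step 4: prey: 81+40-16=105; pred: 5+4-2=7
Step 5: prey: 105+52-29=128; pred: 7+7-2=12
Step 6: prey: 128+64-61=131; pred: 12+15-4=23
Step 7: prey: 131+65-120=76; pred: 23+30-9=44
Step 8: prey: 76+38-133=0; pred: 44+33-17=60
Step 9: prey: 0+0-0=0; pred: 60+0-24=36
Step 10: prey: 0+0-0=0; pred: 36+0-14=22
Step 11: prey: 0+0-0=0; pred: 22+0-8=14
Step 12: prey: 0+0-0=0; pred: 14+0-5=9
Max prey = 131 at step 6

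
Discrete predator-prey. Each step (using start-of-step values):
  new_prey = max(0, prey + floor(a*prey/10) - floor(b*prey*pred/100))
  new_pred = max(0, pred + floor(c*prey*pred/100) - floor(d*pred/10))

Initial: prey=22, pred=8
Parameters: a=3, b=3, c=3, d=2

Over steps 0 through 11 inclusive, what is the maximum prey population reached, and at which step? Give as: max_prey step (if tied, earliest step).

Answer: 23 1

Derivation:
Step 1: prey: 22+6-5=23; pred: 8+5-1=12
Step 2: prey: 23+6-8=21; pred: 12+8-2=18
Step 3: prey: 21+6-11=16; pred: 18+11-3=26
Step 4: prey: 16+4-12=8; pred: 26+12-5=33
Step 5: prey: 8+2-7=3; pred: 33+7-6=34
Step 6: prey: 3+0-3=0; pred: 34+3-6=31
Step 7: prey: 0+0-0=0; pred: 31+0-6=25
Step 8: prey: 0+0-0=0; pred: 25+0-5=20
Step 9: prey: 0+0-0=0; pred: 20+0-4=16
Step 10: prey: 0+0-0=0; pred: 16+0-3=13
Step 11: prey: 0+0-0=0; pred: 13+0-2=11
Max prey = 23 at step 1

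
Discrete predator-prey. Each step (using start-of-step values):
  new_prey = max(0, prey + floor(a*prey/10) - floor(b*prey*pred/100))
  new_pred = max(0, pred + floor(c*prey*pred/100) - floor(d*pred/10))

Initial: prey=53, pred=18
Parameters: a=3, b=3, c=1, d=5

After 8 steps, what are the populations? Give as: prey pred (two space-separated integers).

Answer: 37 3

Derivation:
Step 1: prey: 53+15-28=40; pred: 18+9-9=18
Step 2: prey: 40+12-21=31; pred: 18+7-9=16
Step 3: prey: 31+9-14=26; pred: 16+4-8=12
Step 4: prey: 26+7-9=24; pred: 12+3-6=9
Step 5: prey: 24+7-6=25; pred: 9+2-4=7
Step 6: prey: 25+7-5=27; pred: 7+1-3=5
Step 7: prey: 27+8-4=31; pred: 5+1-2=4
Step 8: prey: 31+9-3=37; pred: 4+1-2=3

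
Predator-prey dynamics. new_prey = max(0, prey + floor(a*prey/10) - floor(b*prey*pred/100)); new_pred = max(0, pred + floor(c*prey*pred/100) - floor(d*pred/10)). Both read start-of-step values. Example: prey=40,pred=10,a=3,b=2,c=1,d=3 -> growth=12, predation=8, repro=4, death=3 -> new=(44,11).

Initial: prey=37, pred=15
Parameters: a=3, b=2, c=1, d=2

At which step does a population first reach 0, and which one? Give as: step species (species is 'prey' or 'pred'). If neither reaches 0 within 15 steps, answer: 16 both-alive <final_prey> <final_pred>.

Answer: 16 both-alive 5 8

Derivation:
Step 1: prey: 37+11-11=37; pred: 15+5-3=17
Step 2: prey: 37+11-12=36; pred: 17+6-3=20
Step 3: prey: 36+10-14=32; pred: 20+7-4=23
Step 4: prey: 32+9-14=27; pred: 23+7-4=26
Step 5: prey: 27+8-14=21; pred: 26+7-5=28
Step 6: prey: 21+6-11=16; pred: 28+5-5=28
Step 7: prey: 16+4-8=12; pred: 28+4-5=27
Step 8: prey: 12+3-6=9; pred: 27+3-5=25
Step 9: prey: 9+2-4=7; pred: 25+2-5=22
Step 10: prey: 7+2-3=6; pred: 22+1-4=19
Step 11: prey: 6+1-2=5; pred: 19+1-3=17
Step 12: prey: 5+1-1=5; pred: 17+0-3=14
Step 13: prey: 5+1-1=5; pred: 14+0-2=12
Step 14: prey: 5+1-1=5; pred: 12+0-2=10
Step 15: prey: 5+1-1=5; pred: 10+0-2=8
No extinction within 15 steps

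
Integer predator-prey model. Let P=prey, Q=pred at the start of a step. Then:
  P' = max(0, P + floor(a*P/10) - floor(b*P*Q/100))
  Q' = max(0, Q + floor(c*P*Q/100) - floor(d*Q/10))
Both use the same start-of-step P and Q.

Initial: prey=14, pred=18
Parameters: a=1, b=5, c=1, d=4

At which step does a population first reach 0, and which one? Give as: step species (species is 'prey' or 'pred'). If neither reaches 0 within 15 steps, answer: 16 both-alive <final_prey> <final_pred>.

Step 1: prey: 14+1-12=3; pred: 18+2-7=13
Step 2: prey: 3+0-1=2; pred: 13+0-5=8
Step 3: prey: 2+0-0=2; pred: 8+0-3=5
Step 4: prey: 2+0-0=2; pred: 5+0-2=3
Step 5: prey: 2+0-0=2; pred: 3+0-1=2
Step 6: prey: 2+0-0=2; pred: 2+0-0=2
Steps 7-15: state stable at prey=2, pred=2 (no change)
No extinction within 15 steps

Answer: 16 both-alive 2 2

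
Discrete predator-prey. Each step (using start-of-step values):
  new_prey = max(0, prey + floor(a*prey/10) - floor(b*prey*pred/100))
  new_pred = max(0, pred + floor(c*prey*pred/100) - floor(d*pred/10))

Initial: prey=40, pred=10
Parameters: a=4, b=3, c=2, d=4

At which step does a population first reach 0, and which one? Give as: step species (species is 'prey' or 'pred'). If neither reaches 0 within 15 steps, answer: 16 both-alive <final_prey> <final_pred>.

Answer: 16 both-alive 1 2

Derivation:
Step 1: prey: 40+16-12=44; pred: 10+8-4=14
Step 2: prey: 44+17-18=43; pred: 14+12-5=21
Step 3: prey: 43+17-27=33; pred: 21+18-8=31
Step 4: prey: 33+13-30=16; pred: 31+20-12=39
Step 5: prey: 16+6-18=4; pred: 39+12-15=36
Step 6: prey: 4+1-4=1; pred: 36+2-14=24
Step 7: prey: 1+0-0=1; pred: 24+0-9=15
Step 8: prey: 1+0-0=1; pred: 15+0-6=9
Step 9: prey: 1+0-0=1; pred: 9+0-3=6
Step 10: prey: 1+0-0=1; pred: 6+0-2=4
Step 11: prey: 1+0-0=1; pred: 4+0-1=3
Step 12: prey: 1+0-0=1; pred: 3+0-1=2
Step 13: prey: 1+0-0=1; pred: 2+0-0=2
Steps 14-15: state stable at prey=1, pred=2 (no change)
No extinction within 15 steps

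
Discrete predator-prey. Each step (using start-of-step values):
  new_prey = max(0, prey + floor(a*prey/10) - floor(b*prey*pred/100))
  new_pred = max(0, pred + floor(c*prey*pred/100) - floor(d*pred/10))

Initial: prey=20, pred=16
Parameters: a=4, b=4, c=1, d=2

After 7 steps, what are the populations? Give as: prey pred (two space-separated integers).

Step 1: prey: 20+8-12=16; pred: 16+3-3=16
Step 2: prey: 16+6-10=12; pred: 16+2-3=15
Step 3: prey: 12+4-7=9; pred: 15+1-3=13
Step 4: prey: 9+3-4=8; pred: 13+1-2=12
Step 5: prey: 8+3-3=8; pred: 12+0-2=10
Step 6: prey: 8+3-3=8; pred: 10+0-2=8
Step 7: prey: 8+3-2=9; pred: 8+0-1=7

Answer: 9 7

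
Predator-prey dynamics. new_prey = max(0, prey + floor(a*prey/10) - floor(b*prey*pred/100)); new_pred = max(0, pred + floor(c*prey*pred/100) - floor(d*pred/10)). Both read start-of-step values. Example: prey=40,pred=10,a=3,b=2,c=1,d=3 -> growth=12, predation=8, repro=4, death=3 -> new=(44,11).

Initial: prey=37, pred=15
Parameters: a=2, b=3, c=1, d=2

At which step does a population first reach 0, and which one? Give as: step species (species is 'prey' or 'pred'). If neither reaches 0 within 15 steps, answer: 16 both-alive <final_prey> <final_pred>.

Answer: 16 both-alive 3 4

Derivation:
Step 1: prey: 37+7-16=28; pred: 15+5-3=17
Step 2: prey: 28+5-14=19; pred: 17+4-3=18
Step 3: prey: 19+3-10=12; pred: 18+3-3=18
Step 4: prey: 12+2-6=8; pred: 18+2-3=17
Step 5: prey: 8+1-4=5; pred: 17+1-3=15
Step 6: prey: 5+1-2=4; pred: 15+0-3=12
Step 7: prey: 4+0-1=3; pred: 12+0-2=10
Step 8: prey: 3+0-0=3; pred: 10+0-2=8
Step 9: prey: 3+0-0=3; pred: 8+0-1=7
Step 10: prey: 3+0-0=3; pred: 7+0-1=6
Step 11: prey: 3+0-0=3; pred: 6+0-1=5
Step 12: prey: 3+0-0=3; pred: 5+0-1=4
Step 13: prey: 3+0-0=3; pred: 4+0-0=4
Steps 14-15: state stable at prey=3, pred=4 (no change)
No extinction within 15 steps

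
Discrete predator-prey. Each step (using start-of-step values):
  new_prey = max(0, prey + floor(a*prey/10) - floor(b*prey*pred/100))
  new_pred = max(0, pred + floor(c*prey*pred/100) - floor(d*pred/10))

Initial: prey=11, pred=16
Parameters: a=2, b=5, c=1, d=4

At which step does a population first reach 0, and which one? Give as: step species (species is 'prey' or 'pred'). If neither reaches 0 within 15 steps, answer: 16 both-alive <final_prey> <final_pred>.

Step 1: prey: 11+2-8=5; pred: 16+1-6=11
Step 2: prey: 5+1-2=4; pred: 11+0-4=7
Step 3: prey: 4+0-1=3; pred: 7+0-2=5
Step 4: prey: 3+0-0=3; pred: 5+0-2=3
Step 5: prey: 3+0-0=3; pred: 3+0-1=2
Step 6: prey: 3+0-0=3; pred: 2+0-0=2
Steps 7-15: state stable at prey=3, pred=2 (no change)
No extinction within 15 steps

Answer: 16 both-alive 3 2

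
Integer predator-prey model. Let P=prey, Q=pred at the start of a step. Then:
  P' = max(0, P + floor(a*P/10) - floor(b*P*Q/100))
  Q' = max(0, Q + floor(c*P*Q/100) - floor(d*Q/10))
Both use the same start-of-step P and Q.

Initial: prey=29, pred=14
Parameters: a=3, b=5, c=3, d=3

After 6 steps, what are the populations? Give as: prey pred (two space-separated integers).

Step 1: prey: 29+8-20=17; pred: 14+12-4=22
Step 2: prey: 17+5-18=4; pred: 22+11-6=27
Step 3: prey: 4+1-5=0; pred: 27+3-8=22
Step 4: prey: 0+0-0=0; pred: 22+0-6=16
Step 5: prey: 0+0-0=0; pred: 16+0-4=12
Step 6: prey: 0+0-0=0; pred: 12+0-3=9

Answer: 0 9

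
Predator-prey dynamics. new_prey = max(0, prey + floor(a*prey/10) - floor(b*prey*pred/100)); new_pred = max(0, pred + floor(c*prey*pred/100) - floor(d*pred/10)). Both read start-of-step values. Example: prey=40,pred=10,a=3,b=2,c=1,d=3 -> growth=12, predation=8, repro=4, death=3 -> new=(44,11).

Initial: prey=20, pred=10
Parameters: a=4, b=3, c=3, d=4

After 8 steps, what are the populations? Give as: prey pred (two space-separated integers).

Answer: 4 17

Derivation:
Step 1: prey: 20+8-6=22; pred: 10+6-4=12
Step 2: prey: 22+8-7=23; pred: 12+7-4=15
Step 3: prey: 23+9-10=22; pred: 15+10-6=19
Step 4: prey: 22+8-12=18; pred: 19+12-7=24
Step 5: prey: 18+7-12=13; pred: 24+12-9=27
Step 6: prey: 13+5-10=8; pred: 27+10-10=27
Step 7: prey: 8+3-6=5; pred: 27+6-10=23
Step 8: prey: 5+2-3=4; pred: 23+3-9=17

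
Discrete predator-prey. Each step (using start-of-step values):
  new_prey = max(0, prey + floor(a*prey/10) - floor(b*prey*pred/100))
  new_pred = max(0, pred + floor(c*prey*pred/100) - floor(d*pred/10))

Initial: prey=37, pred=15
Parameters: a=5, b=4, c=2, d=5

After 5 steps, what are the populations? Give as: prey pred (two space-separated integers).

Answer: 9 12

Derivation:
Step 1: prey: 37+18-22=33; pred: 15+11-7=19
Step 2: prey: 33+16-25=24; pred: 19+12-9=22
Step 3: prey: 24+12-21=15; pred: 22+10-11=21
Step 4: prey: 15+7-12=10; pred: 21+6-10=17
Step 5: prey: 10+5-6=9; pred: 17+3-8=12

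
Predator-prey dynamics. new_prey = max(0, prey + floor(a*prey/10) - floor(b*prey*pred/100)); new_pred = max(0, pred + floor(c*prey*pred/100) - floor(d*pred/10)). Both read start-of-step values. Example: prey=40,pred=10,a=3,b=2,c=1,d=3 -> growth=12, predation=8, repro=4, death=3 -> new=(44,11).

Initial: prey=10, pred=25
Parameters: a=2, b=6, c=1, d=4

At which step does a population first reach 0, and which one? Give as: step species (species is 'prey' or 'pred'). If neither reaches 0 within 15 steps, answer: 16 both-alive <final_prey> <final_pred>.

Answer: 1 prey

Derivation:
Step 1: prey: 10+2-15=0; pred: 25+2-10=17
First extinction: prey at step 1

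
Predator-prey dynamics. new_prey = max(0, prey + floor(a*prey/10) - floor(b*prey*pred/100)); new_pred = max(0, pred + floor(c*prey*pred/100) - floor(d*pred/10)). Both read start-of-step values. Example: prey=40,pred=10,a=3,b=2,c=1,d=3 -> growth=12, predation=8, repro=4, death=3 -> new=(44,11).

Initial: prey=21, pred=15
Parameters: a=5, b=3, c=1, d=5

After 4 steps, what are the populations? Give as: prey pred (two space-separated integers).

Answer: 44 4

Derivation:
Step 1: prey: 21+10-9=22; pred: 15+3-7=11
Step 2: prey: 22+11-7=26; pred: 11+2-5=8
Step 3: prey: 26+13-6=33; pred: 8+2-4=6
Step 4: prey: 33+16-5=44; pred: 6+1-3=4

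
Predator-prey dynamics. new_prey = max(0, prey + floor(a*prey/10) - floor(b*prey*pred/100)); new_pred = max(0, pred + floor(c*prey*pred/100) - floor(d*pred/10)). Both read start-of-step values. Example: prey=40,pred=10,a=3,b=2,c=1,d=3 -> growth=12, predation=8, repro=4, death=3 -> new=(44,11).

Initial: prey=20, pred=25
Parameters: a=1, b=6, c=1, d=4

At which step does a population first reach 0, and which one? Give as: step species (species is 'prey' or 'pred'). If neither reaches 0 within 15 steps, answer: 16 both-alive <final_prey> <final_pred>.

Step 1: prey: 20+2-30=0; pred: 25+5-10=20
First extinction: prey at step 1

Answer: 1 prey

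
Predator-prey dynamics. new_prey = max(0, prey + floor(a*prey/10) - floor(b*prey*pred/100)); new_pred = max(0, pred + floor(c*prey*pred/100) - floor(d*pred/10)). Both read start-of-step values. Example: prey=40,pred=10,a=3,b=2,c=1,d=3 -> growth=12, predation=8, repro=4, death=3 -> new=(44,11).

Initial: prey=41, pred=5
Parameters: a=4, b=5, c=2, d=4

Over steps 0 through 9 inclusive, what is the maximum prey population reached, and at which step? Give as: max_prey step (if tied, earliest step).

Answer: 49 2

Derivation:
Step 1: prey: 41+16-10=47; pred: 5+4-2=7
Step 2: prey: 47+18-16=49; pred: 7+6-2=11
Step 3: prey: 49+19-26=42; pred: 11+10-4=17
Step 4: prey: 42+16-35=23; pred: 17+14-6=25
Step 5: prey: 23+9-28=4; pred: 25+11-10=26
Step 6: prey: 4+1-5=0; pred: 26+2-10=18
Step 7: prey: 0+0-0=0; pred: 18+0-7=11
Step 8: prey: 0+0-0=0; pred: 11+0-4=7
Step 9: prey: 0+0-0=0; pred: 7+0-2=5
Max prey = 49 at step 2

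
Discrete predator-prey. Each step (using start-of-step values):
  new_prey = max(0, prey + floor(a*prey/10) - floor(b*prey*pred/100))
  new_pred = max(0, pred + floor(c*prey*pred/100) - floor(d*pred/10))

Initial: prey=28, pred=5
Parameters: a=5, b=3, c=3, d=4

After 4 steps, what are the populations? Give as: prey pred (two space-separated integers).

Answer: 41 60

Derivation:
Step 1: prey: 28+14-4=38; pred: 5+4-2=7
Step 2: prey: 38+19-7=50; pred: 7+7-2=12
Step 3: prey: 50+25-18=57; pred: 12+18-4=26
Step 4: prey: 57+28-44=41; pred: 26+44-10=60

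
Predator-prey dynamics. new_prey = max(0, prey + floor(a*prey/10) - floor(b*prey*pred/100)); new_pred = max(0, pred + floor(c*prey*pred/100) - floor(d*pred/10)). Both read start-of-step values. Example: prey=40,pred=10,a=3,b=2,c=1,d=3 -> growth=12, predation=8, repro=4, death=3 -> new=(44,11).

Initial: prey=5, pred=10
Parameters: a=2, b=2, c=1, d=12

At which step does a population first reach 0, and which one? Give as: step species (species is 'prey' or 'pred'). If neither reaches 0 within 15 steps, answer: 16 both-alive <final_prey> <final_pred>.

Step 1: prey: 5+1-1=5; pred: 10+0-12=0
First extinction: pred at step 1

Answer: 1 pred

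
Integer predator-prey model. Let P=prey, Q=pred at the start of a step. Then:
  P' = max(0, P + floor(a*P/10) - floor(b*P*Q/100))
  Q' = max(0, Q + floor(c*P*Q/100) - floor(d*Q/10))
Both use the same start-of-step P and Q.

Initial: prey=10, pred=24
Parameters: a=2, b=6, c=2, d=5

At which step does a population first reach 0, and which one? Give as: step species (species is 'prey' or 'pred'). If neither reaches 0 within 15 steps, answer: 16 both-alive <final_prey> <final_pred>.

Answer: 1 prey

Derivation:
Step 1: prey: 10+2-14=0; pred: 24+4-12=16
First extinction: prey at step 1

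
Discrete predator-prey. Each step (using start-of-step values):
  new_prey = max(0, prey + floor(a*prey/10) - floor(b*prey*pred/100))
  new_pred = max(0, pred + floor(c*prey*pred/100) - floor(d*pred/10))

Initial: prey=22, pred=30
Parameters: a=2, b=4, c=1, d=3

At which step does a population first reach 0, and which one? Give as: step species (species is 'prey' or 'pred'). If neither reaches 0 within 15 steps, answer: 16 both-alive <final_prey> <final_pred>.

Step 1: prey: 22+4-26=0; pred: 30+6-9=27
First extinction: prey at step 1

Answer: 1 prey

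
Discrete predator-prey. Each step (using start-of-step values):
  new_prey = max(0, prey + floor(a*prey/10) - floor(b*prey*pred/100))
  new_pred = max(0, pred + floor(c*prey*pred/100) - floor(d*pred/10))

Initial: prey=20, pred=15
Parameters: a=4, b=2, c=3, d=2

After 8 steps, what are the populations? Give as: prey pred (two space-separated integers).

Answer: 0 35

Derivation:
Step 1: prey: 20+8-6=22; pred: 15+9-3=21
Step 2: prey: 22+8-9=21; pred: 21+13-4=30
Step 3: prey: 21+8-12=17; pred: 30+18-6=42
Step 4: prey: 17+6-14=9; pred: 42+21-8=55
Step 5: prey: 9+3-9=3; pred: 55+14-11=58
Step 6: prey: 3+1-3=1; pred: 58+5-11=52
Step 7: prey: 1+0-1=0; pred: 52+1-10=43
Step 8: prey: 0+0-0=0; pred: 43+0-8=35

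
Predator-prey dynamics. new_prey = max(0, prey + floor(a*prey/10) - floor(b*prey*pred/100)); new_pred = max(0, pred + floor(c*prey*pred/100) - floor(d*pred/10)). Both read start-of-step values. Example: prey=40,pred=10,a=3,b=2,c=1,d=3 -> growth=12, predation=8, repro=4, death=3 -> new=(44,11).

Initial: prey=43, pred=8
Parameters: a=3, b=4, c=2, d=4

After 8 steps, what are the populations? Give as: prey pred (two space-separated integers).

Answer: 2 5

Derivation:
Step 1: prey: 43+12-13=42; pred: 8+6-3=11
Step 2: prey: 42+12-18=36; pred: 11+9-4=16
Step 3: prey: 36+10-23=23; pred: 16+11-6=21
Step 4: prey: 23+6-19=10; pred: 21+9-8=22
Step 5: prey: 10+3-8=5; pred: 22+4-8=18
Step 6: prey: 5+1-3=3; pred: 18+1-7=12
Step 7: prey: 3+0-1=2; pred: 12+0-4=8
Step 8: prey: 2+0-0=2; pred: 8+0-3=5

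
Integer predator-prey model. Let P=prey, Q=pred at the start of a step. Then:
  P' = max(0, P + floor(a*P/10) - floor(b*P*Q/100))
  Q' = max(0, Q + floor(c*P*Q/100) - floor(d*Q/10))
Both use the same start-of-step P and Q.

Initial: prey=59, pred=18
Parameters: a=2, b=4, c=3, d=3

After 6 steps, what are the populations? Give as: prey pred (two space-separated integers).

Answer: 0 17

Derivation:
Step 1: prey: 59+11-42=28; pred: 18+31-5=44
Step 2: prey: 28+5-49=0; pred: 44+36-13=67
Step 3: prey: 0+0-0=0; pred: 67+0-20=47
Step 4: prey: 0+0-0=0; pred: 47+0-14=33
Step 5: prey: 0+0-0=0; pred: 33+0-9=24
Step 6: prey: 0+0-0=0; pred: 24+0-7=17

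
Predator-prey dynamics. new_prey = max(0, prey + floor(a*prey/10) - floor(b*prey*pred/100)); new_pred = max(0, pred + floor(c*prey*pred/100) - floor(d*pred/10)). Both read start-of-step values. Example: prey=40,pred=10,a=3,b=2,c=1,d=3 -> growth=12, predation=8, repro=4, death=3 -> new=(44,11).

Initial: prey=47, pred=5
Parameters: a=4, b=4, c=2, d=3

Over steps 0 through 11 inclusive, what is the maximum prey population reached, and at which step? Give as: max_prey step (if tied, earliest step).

Answer: 61 2

Derivation:
Step 1: prey: 47+18-9=56; pred: 5+4-1=8
Step 2: prey: 56+22-17=61; pred: 8+8-2=14
Step 3: prey: 61+24-34=51; pred: 14+17-4=27
Step 4: prey: 51+20-55=16; pred: 27+27-8=46
Step 5: prey: 16+6-29=0; pred: 46+14-13=47
Step 6: prey: 0+0-0=0; pred: 47+0-14=33
Step 7: prey: 0+0-0=0; pred: 33+0-9=24
Step 8: prey: 0+0-0=0; pred: 24+0-7=17
Step 9: prey: 0+0-0=0; pred: 17+0-5=12
Step 10: prey: 0+0-0=0; pred: 12+0-3=9
Step 11: prey: 0+0-0=0; pred: 9+0-2=7
Max prey = 61 at step 2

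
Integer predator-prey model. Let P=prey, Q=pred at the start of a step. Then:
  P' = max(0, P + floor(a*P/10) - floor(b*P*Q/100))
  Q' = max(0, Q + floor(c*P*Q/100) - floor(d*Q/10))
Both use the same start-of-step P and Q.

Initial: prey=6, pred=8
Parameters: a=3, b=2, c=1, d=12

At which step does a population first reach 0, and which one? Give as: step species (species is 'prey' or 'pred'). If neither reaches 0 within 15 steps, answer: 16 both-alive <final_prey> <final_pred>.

Step 1: prey: 6+1-0=7; pred: 8+0-9=0
First extinction: pred at step 1

Answer: 1 pred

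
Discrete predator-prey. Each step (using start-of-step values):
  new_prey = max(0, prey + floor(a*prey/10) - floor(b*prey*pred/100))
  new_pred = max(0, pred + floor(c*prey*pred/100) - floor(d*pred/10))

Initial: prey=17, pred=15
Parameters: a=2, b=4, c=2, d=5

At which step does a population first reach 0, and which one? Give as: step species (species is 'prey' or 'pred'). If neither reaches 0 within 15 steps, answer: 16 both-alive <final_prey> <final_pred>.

Answer: 16 both-alive 30 1

Derivation:
Step 1: prey: 17+3-10=10; pred: 15+5-7=13
Step 2: prey: 10+2-5=7; pred: 13+2-6=9
Step 3: prey: 7+1-2=6; pred: 9+1-4=6
Step 4: prey: 6+1-1=6; pred: 6+0-3=3
Step 5: prey: 6+1-0=7; pred: 3+0-1=2
Step 6: prey: 7+1-0=8; pred: 2+0-1=1
Step 7: prey: 8+1-0=9; pred: 1+0-0=1
Step 8: prey: 9+1-0=10; pred: 1+0-0=1
Step 9: prey: 10+2-0=12; pred: 1+0-0=1
Step 10: prey: 12+2-0=14; pred: 1+0-0=1
Step 11: prey: 14+2-0=16; pred: 1+0-0=1
Step 12: prey: 16+3-0=19; pred: 1+0-0=1
Step 13: prey: 19+3-0=22; pred: 1+0-0=1
Step 14: prey: 22+4-0=26; pred: 1+0-0=1
Step 15: prey: 26+5-1=30; pred: 1+0-0=1
No extinction within 15 steps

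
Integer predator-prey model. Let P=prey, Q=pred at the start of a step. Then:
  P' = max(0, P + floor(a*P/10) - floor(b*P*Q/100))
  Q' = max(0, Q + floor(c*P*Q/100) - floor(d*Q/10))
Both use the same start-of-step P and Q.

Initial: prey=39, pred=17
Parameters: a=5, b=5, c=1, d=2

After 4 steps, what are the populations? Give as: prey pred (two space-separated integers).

Answer: 4 17

Derivation:
Step 1: prey: 39+19-33=25; pred: 17+6-3=20
Step 2: prey: 25+12-25=12; pred: 20+5-4=21
Step 3: prey: 12+6-12=6; pred: 21+2-4=19
Step 4: prey: 6+3-5=4; pred: 19+1-3=17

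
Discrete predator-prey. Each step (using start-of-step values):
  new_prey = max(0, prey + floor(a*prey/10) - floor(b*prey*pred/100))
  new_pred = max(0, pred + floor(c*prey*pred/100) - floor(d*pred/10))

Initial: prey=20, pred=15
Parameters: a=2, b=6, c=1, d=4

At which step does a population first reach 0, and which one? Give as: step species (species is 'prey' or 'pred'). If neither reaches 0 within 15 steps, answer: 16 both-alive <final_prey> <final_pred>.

Step 1: prey: 20+4-18=6; pred: 15+3-6=12
Step 2: prey: 6+1-4=3; pred: 12+0-4=8
Step 3: prey: 3+0-1=2; pred: 8+0-3=5
Step 4: prey: 2+0-0=2; pred: 5+0-2=3
Step 5: prey: 2+0-0=2; pred: 3+0-1=2
Step 6: prey: 2+0-0=2; pred: 2+0-0=2
Steps 7-15: state stable at prey=2, pred=2 (no change)
No extinction within 15 steps

Answer: 16 both-alive 2 2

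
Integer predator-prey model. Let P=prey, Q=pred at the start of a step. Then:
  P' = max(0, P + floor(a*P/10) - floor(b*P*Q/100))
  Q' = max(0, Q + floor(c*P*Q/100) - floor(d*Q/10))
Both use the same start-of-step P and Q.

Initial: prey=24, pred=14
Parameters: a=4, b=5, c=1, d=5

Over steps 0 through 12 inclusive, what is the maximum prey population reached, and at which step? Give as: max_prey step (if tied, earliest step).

Answer: 210 12

Derivation:
Step 1: prey: 24+9-16=17; pred: 14+3-7=10
Step 2: prey: 17+6-8=15; pred: 10+1-5=6
Step 3: prey: 15+6-4=17; pred: 6+0-3=3
Step 4: prey: 17+6-2=21; pred: 3+0-1=2
Step 5: prey: 21+8-2=27; pred: 2+0-1=1
Step 6: prey: 27+10-1=36; pred: 1+0-0=1
Step 7: prey: 36+14-1=49; pred: 1+0-0=1
Step 8: prey: 49+19-2=66; pred: 1+0-0=1
Step 9: prey: 66+26-3=89; pred: 1+0-0=1
Step 10: prey: 89+35-4=120; pred: 1+0-0=1
Step 11: prey: 120+48-6=162; pred: 1+1-0=2
Step 12: prey: 162+64-16=210; pred: 2+3-1=4
Max prey = 210 at step 12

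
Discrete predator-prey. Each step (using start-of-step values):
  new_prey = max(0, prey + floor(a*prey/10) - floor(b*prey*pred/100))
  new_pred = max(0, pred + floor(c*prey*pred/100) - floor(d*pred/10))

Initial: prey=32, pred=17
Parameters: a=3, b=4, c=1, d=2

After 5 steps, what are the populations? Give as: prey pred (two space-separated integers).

Step 1: prey: 32+9-21=20; pred: 17+5-3=19
Step 2: prey: 20+6-15=11; pred: 19+3-3=19
Step 3: prey: 11+3-8=6; pred: 19+2-3=18
Step 4: prey: 6+1-4=3; pred: 18+1-3=16
Step 5: prey: 3+0-1=2; pred: 16+0-3=13

Answer: 2 13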